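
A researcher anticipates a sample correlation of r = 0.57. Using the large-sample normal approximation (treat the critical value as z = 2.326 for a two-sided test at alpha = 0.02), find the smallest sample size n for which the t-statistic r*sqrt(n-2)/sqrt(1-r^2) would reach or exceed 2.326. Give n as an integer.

14

Need r·√(n−2)/√(1−r²) ≥ 2.326
√(n−2) ≥ 2.326·√(1−0.3249) / 0.57 = 2.326·0.821645 / 0.57 = 3.3529
n−2 ≥ 11.2419  ⇒  n ≥ 13.2419
Smallest integer n = 14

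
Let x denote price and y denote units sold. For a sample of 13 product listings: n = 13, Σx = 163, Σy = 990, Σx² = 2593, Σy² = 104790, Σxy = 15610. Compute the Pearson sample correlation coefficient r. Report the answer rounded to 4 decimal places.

0.7956

S_xy = nΣxy − ΣxΣy = 13·15610 − 163·990 = 202930 − 161370 = 41560
S_xx = nΣx² − (Σx)² = 13·2593 − 163² = 33709 − 26569 = 7140
S_yy = nΣy² − (Σy)² = 13·104790 − 990² = 1362270 − 980100 = 382170
r = S_xy / √(S_xx·S_yy) = 41560 / √(7140·382170) = 41560 / √2728693800 = 41560 / 52236.9008 = 0.7956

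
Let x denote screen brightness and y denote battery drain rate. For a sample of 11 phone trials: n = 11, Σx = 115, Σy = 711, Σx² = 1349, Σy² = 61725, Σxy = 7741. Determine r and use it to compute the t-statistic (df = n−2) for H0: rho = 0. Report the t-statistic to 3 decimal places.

0.620

S_xy = nΣxy − ΣxΣy = 11·7741 − 115·711 = 85151 − 81765 = 3386
S_xx = nΣx² − (Σx)² = 11·1349 − 115² = 14839 − 13225 = 1614
S_yy = nΣy² − (Σy)² = 11·61725 − 711² = 678975 − 505521 = 173454
r = S_xy / √(S_xx·S_yy) = 3386 / √(1614·173454) = 3386 / √279954756 = 3386 / 16731.8486 = 0.2024
t = r·√(n−2)/√(1−r²) = 0.2024·√9 / √(1−0.040966) = 0.607200 / 0.979303 = 0.620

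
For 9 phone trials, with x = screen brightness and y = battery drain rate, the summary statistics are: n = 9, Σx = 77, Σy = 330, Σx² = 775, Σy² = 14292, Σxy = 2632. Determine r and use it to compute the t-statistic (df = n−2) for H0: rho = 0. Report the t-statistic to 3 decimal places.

Numerator: nΣxy − (Σx)(Σy) = 9·2632 − (77)(330) = -1722
Denominator: √[(nΣx²−(Σx)²)(nΣy²−(Σy)²)]
  nΣx²−(Σx)² = 9·775 − 5929 = 1046;  nΣy²−(Σy)² = 9·14292 − 108900 = 19728
  √(1046·19728) = √20635488 = 4542.6301
r = -1722 / 4542.6301 = -0.3791
t = r·√(n−2)/√(1−r²) = -0.3791·√7 / √(1−0.143717) = -1.003004 / 0.925356 = -1.084

-1.084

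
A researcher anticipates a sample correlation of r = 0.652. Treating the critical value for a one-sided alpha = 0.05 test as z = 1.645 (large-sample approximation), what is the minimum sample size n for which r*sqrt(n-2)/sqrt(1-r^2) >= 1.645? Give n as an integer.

Need r·√(n−2)/√(1−r²) ≥ 1.645
√(n−2) ≥ 1.645·√(1−0.425104) / 0.652 = 1.645·0.758219 / 0.652 = 1.9130
n−2 ≥ 3.6596  ⇒  n ≥ 5.6596
Smallest integer n = 6

6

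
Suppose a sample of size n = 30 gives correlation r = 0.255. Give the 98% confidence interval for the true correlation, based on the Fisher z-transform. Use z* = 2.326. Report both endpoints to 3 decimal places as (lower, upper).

Fisher z: z_r = atanh(r) = ½·ln((1+0.255)/(1−0.255)) = 0.260753
SE(z) = 1/√(n−3) = 1/√27 = 0.192450
98% ⇒ z* = 2.326; margin = 2.326·0.192450 = 0.447639
CI on z-scale: (-0.186886, 0.708392)
Back-transform: tanh(-0.186886) = -0.184740, tanh(0.708392) = 0.609668

(-0.185, 0.610)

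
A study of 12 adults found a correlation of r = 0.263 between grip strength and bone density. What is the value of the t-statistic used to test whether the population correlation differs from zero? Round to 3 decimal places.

0.862

1 − r² = 1 − 0.069169 = 0.930831;  √(1−r²) = 0.964796
√(n−2) = √10 = 3.162278
t = r·√(n−2)/√(1−r²) = 0.263 · 3.162278 / 0.964796 = 0.862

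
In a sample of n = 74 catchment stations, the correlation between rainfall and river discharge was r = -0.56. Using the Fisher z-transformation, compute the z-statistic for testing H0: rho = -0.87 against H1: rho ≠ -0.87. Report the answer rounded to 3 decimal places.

5.900

Fisher z: atanh(-0.56) = -0.632833, atanh(-0.87) = -1.333080
z = (z_r − z_0)·√(n−3) = (-0.632833 − (-1.333080))·√71 = 0.700247 · 8.426150 = 5.900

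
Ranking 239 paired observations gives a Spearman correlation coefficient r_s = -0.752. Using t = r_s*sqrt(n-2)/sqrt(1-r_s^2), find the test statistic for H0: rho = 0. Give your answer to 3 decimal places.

1 − r_s² = 1 − 0.565504 = 0.434496;  √(1−r_s²) = 0.659163
√(n−2) = √237 = 15.394804
t = r_s·√(n−2)/√(1−r_s²) = -0.752 · 15.394804 / 0.659163 = -17.563

-17.563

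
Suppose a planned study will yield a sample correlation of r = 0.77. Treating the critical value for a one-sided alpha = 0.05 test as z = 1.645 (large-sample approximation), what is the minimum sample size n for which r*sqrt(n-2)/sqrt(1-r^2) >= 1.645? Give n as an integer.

r√(n−2)/√(1−r²) ≥ 1.645  ⇔  n−2 ≥ (1.645)²·(1−r²)/r²
(1−r²)/r² = (1−0.5929)/0.5929 = 0.6866
n ≥ 2 + 2.706025·0.6866 = 2 + 1.8580 = 3.8580
⌈3.8580⌉ = 4

4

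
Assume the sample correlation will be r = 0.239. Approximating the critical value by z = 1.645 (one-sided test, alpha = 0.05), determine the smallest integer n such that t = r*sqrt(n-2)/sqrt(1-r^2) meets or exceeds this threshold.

47

Need r·√(n−2)/√(1−r²) ≥ 1.645
√(n−2) ≥ 1.645·√(1−0.057121) / 0.239 = 1.645·0.971020 / 0.239 = 6.6834
n−2 ≥ 44.6678  ⇒  n ≥ 46.6678
Smallest integer n = 47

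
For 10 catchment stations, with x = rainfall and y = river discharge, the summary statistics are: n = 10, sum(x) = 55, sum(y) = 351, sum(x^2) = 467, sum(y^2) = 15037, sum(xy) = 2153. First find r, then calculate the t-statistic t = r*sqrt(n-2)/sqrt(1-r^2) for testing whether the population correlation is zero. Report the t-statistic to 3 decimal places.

0.998

S_xy = nΣxy − ΣxΣy = 10·2153 − 55·351 = 21530 − 19305 = 2225
S_xx = nΣx² − (Σx)² = 10·467 − 55² = 4670 − 3025 = 1645
S_yy = nΣy² − (Σy)² = 10·15037 − 351² = 150370 − 123201 = 27169
r = S_xy / √(S_xx·S_yy) = 2225 / √(1645·27169) = 2225 / √44693005 = 2225 / 6685.2827 = 0.3328
t = r·√(n−2)/√(1−r²) = 0.3328·√8 / √(1−0.110756) = 0.941301 / 0.942997 = 0.998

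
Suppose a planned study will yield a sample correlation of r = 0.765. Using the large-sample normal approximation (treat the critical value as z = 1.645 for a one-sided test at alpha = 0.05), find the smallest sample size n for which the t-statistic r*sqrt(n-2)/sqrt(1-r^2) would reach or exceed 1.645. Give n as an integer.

r√(n−2)/√(1−r²) ≥ 1.645  ⇔  n−2 ≥ (1.645)²·(1−r²)/r²
(1−r²)/r² = (1−0.585225)/0.585225 = 0.7087
n ≥ 2 + 2.706025·0.7087 = 2 + 1.9178 = 3.9178
⌈3.9178⌉ = 4

4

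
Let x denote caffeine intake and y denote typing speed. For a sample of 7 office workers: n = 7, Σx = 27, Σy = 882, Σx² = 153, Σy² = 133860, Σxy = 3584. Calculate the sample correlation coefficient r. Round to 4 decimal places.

S_xy = nΣxy − ΣxΣy = 7·3584 − 27·882 = 25088 − 23814 = 1274
S_xx = nΣx² − (Σx)² = 7·153 − 27² = 1071 − 729 = 342
S_yy = nΣy² − (Σy)² = 7·133860 − 882² = 937020 − 777924 = 159096
r = S_xy / √(S_xx·S_yy) = 1274 / √(342·159096) = 1274 / √54410832 = 1274 / 7376.3698 = 0.1727

0.1727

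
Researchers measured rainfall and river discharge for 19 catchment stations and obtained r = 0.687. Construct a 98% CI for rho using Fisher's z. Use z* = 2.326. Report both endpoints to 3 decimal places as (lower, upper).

(0.255, 0.890)

z_r = atanh(0.687) = 0.842252;  SE = 1/√(n−3) = 1/√16 = 0.250000
z-limits: 0.842252 ± 2.326·0.250000 = 0.842252 ± 0.581500 = [0.260752, 1.423752]
ρ-limits: (tanh 0.260752, tanh 1.423752) = (0.255, 0.890)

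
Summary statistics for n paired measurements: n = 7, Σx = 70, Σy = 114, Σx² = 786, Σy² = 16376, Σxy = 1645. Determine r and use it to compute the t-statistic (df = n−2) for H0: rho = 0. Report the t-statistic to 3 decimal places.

1.133

S_xy = nΣxy − ΣxΣy = 7·1645 − 70·114 = 11515 − 7980 = 3535
S_xx = nΣx² − (Σx)² = 7·786 − 70² = 5502 − 4900 = 602
S_yy = nΣy² − (Σy)² = 7·16376 − 114² = 114632 − 12996 = 101636
r = S_xy / √(S_xx·S_yy) = 3535 / √(602·101636) = 3535 / √61184872 = 3535 / 7822.0759 = 0.4519
t = r·√(n−2)/√(1−r²) = 0.4519·√5 / √(1−0.204214) = 1.010479 / 0.892068 = 1.133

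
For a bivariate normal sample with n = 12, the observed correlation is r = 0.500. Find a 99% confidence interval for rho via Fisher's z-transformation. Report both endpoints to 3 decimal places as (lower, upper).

(-0.300, 0.887)

Fisher z: z_r = atanh(r) = ½·ln((1+0.500)/(1−0.500)) = 0.549306
SE(z) = 1/√(n−3) = 1/√9 = 0.333333
99% ⇒ z* = 2.576; margin = 2.576·0.333333 = 0.858666
CI on z-scale: (-0.309360, 1.407972)
Back-transform: tanh(-0.309360) = -0.299855, tanh(1.407972) = 0.887063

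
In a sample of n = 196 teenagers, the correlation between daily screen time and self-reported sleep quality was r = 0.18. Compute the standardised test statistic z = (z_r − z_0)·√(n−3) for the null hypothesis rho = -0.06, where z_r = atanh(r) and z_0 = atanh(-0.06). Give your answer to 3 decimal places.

3.363

Fisher z: atanh(0.18) = 0.181983, atanh(-0.06) = -0.060072
z = (z_r − z_0)·√(n−3) = (0.181983 − (-0.060072))·√193 = 0.242055 · 13.892444 = 3.363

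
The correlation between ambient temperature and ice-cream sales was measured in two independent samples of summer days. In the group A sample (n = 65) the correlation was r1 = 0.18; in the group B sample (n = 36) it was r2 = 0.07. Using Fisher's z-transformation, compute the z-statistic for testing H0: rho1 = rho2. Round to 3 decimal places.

0.519

z1 = atanh(0.18) = 0.181983,  z2 = atanh(0.07) = 0.070115
SE = √(1/(n1−3) + 1/(n2−3)) = √(1/62 + 1/33) = √(0.0161290 + 0.0303030) = √0.0464320 = 0.215481
z = (z1 − z2)/SE = (0.181983 − 0.070115) / 0.215481 = 0.111868 / 0.215481 = 0.519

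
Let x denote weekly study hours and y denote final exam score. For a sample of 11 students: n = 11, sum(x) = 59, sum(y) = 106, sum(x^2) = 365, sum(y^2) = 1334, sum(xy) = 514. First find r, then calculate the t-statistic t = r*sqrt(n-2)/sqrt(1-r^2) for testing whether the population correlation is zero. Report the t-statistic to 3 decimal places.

-1.482

S_xy = nΣxy − ΣxΣy = 11·514 − 59·106 = 5654 − 6254 = -600
S_xx = nΣx² − (Σx)² = 11·365 − 59² = 4015 − 3481 = 534
S_yy = nΣy² − (Σy)² = 11·1334 − 106² = 14674 − 11236 = 3438
r = S_xy / √(S_xx·S_yy) = -600 / √(534·3438) = -600 / √1835892 = -600 / 1354.9509 = -0.4428
t = r·√(n−2)/√(1−r²) = -0.4428·√9 / √(1−0.196072) = -1.328400 / 0.896620 = -1.482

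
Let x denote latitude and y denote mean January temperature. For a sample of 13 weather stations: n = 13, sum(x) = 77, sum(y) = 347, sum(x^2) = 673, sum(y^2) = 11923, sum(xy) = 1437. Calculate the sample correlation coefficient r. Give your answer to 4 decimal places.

S_xy = nΣxy − ΣxΣy = 13·1437 − 77·347 = 18681 − 26719 = -8038
S_xx = nΣx² − (Σx)² = 13·673 − 77² = 8749 − 5929 = 2820
S_yy = nΣy² − (Σy)² = 13·11923 − 347² = 154999 − 120409 = 34590
r = S_xy / √(S_xx·S_yy) = -8038 / √(2820·34590) = -8038 / √97543800 = -8038 / 9876.4265 = -0.8139

-0.8139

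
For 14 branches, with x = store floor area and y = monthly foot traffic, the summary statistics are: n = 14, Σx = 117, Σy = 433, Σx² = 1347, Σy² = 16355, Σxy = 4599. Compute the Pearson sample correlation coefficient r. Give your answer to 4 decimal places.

0.9373

S_xy = nΣxy − ΣxΣy = 14·4599 − 117·433 = 64386 − 50661 = 13725
S_xx = nΣx² − (Σx)² = 14·1347 − 117² = 18858 − 13689 = 5169
S_yy = nΣy² − (Σy)² = 14·16355 − 433² = 228970 − 187489 = 41481
r = S_xy / √(S_xx·S_yy) = 13725 / √(5169·41481) = 13725 / √214415289 = 13725 / 14642.9262 = 0.9373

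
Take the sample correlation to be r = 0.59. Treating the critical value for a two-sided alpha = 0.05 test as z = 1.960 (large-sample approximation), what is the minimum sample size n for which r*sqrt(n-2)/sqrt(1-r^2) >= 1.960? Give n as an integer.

Need r·√(n−2)/√(1−r²) ≥ 1.960
√(n−2) ≥ 1.960·√(1−0.3481) / 0.59 = 1.960·0.807403 / 0.59 = 2.6822
n−2 ≥ 7.1942  ⇒  n ≥ 9.1942
Smallest integer n = 10

10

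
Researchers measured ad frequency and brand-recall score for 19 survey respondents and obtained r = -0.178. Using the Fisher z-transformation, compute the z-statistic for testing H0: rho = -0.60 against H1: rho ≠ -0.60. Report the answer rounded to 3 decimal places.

Fisher z: atanh(-0.178) = -0.179916, atanh(-0.60) = -0.693147
z = (z_r − z_0)·√(n−3) = (-0.179916 − (-0.693147))·√16 = 0.513231 · 4.000000 = 2.053

2.053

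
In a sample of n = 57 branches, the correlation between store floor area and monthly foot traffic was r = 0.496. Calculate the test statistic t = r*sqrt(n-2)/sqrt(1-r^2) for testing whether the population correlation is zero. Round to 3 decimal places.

4.236

1 − r² = 1 − 0.246016 = 0.753984;  √(1−r²) = 0.868323
√(n−2) = √55 = 7.416198
t = r·√(n−2)/√(1−r²) = 0.496 · 7.416198 / 0.868323 = 4.236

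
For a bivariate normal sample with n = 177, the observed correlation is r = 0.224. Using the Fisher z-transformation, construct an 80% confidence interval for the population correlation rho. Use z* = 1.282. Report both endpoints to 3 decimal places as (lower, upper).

Fisher z: z_r = atanh(r) = ½·ln((1+0.224)/(1−0.224)) = 0.227863
SE(z) = 1/√(n−3) = 1/√174 = 0.075810
80% ⇒ z* = 1.282; margin = 1.282·0.075810 = 0.097188
CI on z-scale: (0.130675, 0.325051)
Back-transform: tanh(0.130675) = 0.129936, tanh(0.325051) = 0.314067

(0.130, 0.314)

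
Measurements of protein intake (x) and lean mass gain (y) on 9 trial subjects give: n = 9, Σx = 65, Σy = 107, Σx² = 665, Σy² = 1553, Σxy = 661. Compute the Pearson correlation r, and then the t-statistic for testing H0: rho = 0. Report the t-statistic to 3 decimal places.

Numerator: nΣxy − (Σx)(Σy) = 9·661 − (65)(107) = -1006
Denominator: √[(nΣx²−(Σx)²)(nΣy²−(Σy)²)]
  nΣx²−(Σx)² = 9·665 − 4225 = 1760;  nΣy²−(Σy)² = 9·1553 − 11449 = 2528
  √(1760·2528) = √4449280 = 2109.3316
r = -1006 / 2109.3316 = -0.4769
t = r·√(n−2)/√(1−r²) = -0.4769·√7 / √(1−0.227434) = -1.261759 / 0.878957 = -1.436

-1.436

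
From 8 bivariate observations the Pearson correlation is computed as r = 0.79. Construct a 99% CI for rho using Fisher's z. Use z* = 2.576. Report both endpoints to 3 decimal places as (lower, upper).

(-0.080, 0.977)

z_r = atanh(0.79) = 1.071432;  SE = 1/√(n−3) = 1/√5 = 0.447214
z-limits: 1.071432 ± 2.576·0.447214 = 1.071432 ± 1.152023 = [-0.080591, 2.223455]
ρ-limits: (tanh -0.080591, tanh 2.223455) = (-0.080, 0.977)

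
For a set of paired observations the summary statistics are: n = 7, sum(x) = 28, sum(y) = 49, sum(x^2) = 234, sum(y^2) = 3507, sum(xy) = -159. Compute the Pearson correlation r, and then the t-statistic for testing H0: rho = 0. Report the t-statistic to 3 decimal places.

S_xy = nΣxy − ΣxΣy = 7·(-159) − 28·49 = -1113 − 1372 = -2485
S_xx = nΣx² − (Σx)² = 7·234 − 28² = 1638 − 784 = 854
S_yy = nΣy² − (Σy)² = 7·3507 − 49² = 24549 − 2401 = 22148
r = S_xy / √(S_xx·S_yy) = -2485 / √(854·22148) = -2485 / √18914392 = -2485 / 4349.0679 = -0.5714
t = r·√(n−2)/√(1−r²) = -0.5714·√5 / √(1−0.326498) = -1.277689 / 0.820672 = -1.557

-1.557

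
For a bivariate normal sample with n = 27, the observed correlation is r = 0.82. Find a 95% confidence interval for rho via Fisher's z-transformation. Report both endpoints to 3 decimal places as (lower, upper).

(0.639, 0.915)

z_r = atanh(0.82) = 1.156817;  SE = 1/√(n−3) = 1/√24 = 0.204124
z-limits: 1.156817 ± 1.960·0.204124 = 1.156817 ± 0.400083 = [0.756734, 1.556900]
ρ-limits: (tanh 0.756734, tanh 1.556900) = (0.639, 0.915)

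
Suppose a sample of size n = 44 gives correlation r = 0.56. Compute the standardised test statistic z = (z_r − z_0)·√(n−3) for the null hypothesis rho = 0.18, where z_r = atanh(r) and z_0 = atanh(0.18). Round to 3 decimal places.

2.887

z_r = atanh(0.56) = 0.632833,  z_0 = atanh(0.18) = 0.181983
SE = 1/√(n−3) = 1/√41 = 0.156174
z = (z_r − z_0)/SE = (0.632833 − 0.181983) / 0.156174 = 0.450850 / 0.156174 = 2.887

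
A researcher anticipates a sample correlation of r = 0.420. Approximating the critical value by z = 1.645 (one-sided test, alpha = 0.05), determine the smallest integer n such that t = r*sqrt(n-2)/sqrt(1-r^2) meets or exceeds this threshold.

15

r√(n−2)/√(1−r²) ≥ 1.645  ⇔  n−2 ≥ (1.645)²·(1−r²)/r²
(1−r²)/r² = (1−0.176400)/0.176400 = 4.6689
n ≥ 2 + 2.706025·4.6689 = 2 + 12.6342 = 14.6342
⌈14.6342⌉ = 15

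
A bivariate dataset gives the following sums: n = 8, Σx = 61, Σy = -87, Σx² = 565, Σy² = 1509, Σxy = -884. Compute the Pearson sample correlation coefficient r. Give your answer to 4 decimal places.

-0.9305

Numerator: nΣxy − (Σx)(Σy) = 8·(-884) − (61)(-87) = -1765
Denominator: √[(nΣx²−(Σx)²)(nΣy²−(Σy)²)]
  nΣx²−(Σx)² = 8·565 − 3721 = 799;  nΣy²−(Σy)² = 8·1509 − 7569 = 4503
  √(799·4503) = √3597897 = 1896.8123
r = -1765 / 1896.8123 = -0.9305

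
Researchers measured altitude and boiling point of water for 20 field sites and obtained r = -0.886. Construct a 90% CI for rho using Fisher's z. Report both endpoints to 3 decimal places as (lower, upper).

(-0.947, -0.763)

Fisher z: z_r = atanh(r) = ½·ln((1+(-0.886))/(1−(-0.886))) = -1.403008
SE(z) = 1/√(n−3) = 1/√17 = 0.242536
90% ⇒ z* = 1.645; margin = 1.645·0.242536 = 0.398972
CI on z-scale: (-1.801980, -1.004036)
Back-transform: tanh(-1.801980) = -0.947011, tanh(-1.004036) = -0.763284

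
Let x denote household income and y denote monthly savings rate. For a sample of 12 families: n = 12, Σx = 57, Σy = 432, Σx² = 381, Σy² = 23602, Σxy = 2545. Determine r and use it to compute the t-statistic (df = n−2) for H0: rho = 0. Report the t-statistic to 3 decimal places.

Numerator: nΣxy − (Σx)(Σy) = 12·2545 − (57)(432) = 5916
Denominator: √[(nΣx²−(Σx)²)(nΣy²−(Σy)²)]
  nΣx²−(Σx)² = 12·381 − 3249 = 1323;  nΣy²−(Σy)² = 12·23602 − 186624 = 96600
  √(1323·96600) = √127801800 = 11304.9458
r = 5916 / 11304.9458 = 0.5233
t = r·√(n−2)/√(1−r²) = 0.5233·√10 / √(1−0.273843) = 1.654820 / 0.852148 = 1.942

1.942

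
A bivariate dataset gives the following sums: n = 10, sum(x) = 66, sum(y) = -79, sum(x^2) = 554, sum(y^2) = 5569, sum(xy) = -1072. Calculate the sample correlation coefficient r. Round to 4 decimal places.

-0.7196

S_xy = nΣxy − ΣxΣy = 10·(-1072) − 66·(-79) = -10720 − (-5214) = -5506
S_xx = nΣx² − (Σx)² = 10·554 − 66² = 5540 − 4356 = 1184
S_yy = nΣy² − (Σy)² = 10·5569 − (-79)² = 55690 − 6241 = 49449
r = S_xy / √(S_xx·S_yy) = -5506 / √(1184·49449) = -5506 / √58547616 = -5506 / 7651.6414 = -0.7196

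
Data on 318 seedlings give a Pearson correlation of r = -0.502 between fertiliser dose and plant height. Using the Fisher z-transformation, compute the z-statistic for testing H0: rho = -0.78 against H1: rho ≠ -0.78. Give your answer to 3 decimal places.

8.757

Fisher z: atanh(-0.502) = -0.551976, atanh(-0.78) = -1.045371
z = (z_r − z_0)·√(n−3) = (-0.551976 − (-1.045371))·√315 = 0.493395 · 17.748239 = 8.757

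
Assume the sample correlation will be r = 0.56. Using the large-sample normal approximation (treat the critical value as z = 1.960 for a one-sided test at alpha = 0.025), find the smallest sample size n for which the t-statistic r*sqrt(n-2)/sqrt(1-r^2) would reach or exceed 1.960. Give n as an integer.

11

Need r·√(n−2)/√(1−r²) ≥ 1.960
√(n−2) ≥ 1.960·√(1−0.3136) / 0.56 = 1.960·0.828493 / 0.56 = 2.8997
n−2 ≥ 8.4083  ⇒  n ≥ 10.4083
Smallest integer n = 11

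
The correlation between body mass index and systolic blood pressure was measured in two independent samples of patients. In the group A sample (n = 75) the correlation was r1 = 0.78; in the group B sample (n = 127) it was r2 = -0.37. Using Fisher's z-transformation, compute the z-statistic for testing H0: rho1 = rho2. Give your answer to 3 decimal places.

z1 = atanh(0.78) = 1.045371,  z2 = atanh(-0.37) = -0.388423
SE = √(1/(n1−3) + 1/(n2−3)) = √(1/72 + 1/124) = √(0.0138889 + 0.0080645) = √0.0219534 = 0.148167
z = (z1 − z2)/SE = (1.045371 − (-0.388423)) / 0.148167 = 1.433794 / 0.148167 = 9.677

9.677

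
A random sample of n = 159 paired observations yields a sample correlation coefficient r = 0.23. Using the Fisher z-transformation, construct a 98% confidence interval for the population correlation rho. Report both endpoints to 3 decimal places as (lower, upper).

Fisher z: z_r = atanh(r) = ½·ln((1+0.23)/(1−0.23)) = 0.234189
SE(z) = 1/√(n−3) = 1/√156 = 0.080064
98% ⇒ z* = 2.326; margin = 2.326·0.080064 = 0.186229
CI on z-scale: (0.047960, 0.420418)
Back-transform: tanh(0.047960) = 0.047923, tanh(0.420418) = 0.397283

(0.048, 0.397)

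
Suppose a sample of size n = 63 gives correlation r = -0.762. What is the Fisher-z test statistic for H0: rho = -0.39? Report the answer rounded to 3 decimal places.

Fisher z: atanh(-0.762) = -1.000967, atanh(-0.39) = -0.411800
z = (z_r − z_0)·√(n−3) = (-1.000967 − (-0.411800))·√60 = -0.589167 · 7.745967 = -4.564

-4.564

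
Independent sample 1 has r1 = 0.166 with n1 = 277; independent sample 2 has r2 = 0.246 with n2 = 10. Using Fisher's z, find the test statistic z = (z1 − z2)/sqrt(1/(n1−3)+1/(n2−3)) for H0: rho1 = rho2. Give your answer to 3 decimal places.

z1 = atanh(0.166) = 0.167550,  z2 = atanh(0.246) = 0.251151
SE = √(1/(n1−3) + 1/(n2−3)) = √(1/274 + 1/7) = √(0.0036496 + 0.1428571) = √0.1465067 = 0.382762
z = (z1 − z2)/SE = (0.167550 − 0.251151) / 0.382762 = -0.083601 / 0.382762 = -0.218

-0.218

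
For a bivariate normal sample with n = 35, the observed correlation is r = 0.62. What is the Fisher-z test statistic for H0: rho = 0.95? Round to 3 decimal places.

-6.261

Fisher z: atanh(0.62) = 0.725005, atanh(0.95) = 1.831781
z = (z_r − z_0)·√(n−3) = (0.725005 − 1.831781)·√32 = -1.106776 · 5.656854 = -6.261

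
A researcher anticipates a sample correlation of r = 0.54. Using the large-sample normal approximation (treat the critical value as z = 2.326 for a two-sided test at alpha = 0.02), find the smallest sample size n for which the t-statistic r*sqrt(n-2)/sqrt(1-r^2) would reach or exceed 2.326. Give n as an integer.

Need r·√(n−2)/√(1−r²) ≥ 2.326
√(n−2) ≥ 2.326·√(1−0.2916) / 0.54 = 2.326·0.841665 / 0.54 = 3.6254
n−2 ≥ 13.1435  ⇒  n ≥ 15.1435
Smallest integer n = 16

16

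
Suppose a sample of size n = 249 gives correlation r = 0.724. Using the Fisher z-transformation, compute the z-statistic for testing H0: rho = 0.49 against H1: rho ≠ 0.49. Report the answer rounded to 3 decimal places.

z_r = atanh(0.724) = 0.916001,  z_0 = atanh(0.49) = 0.536060
SE = 1/√(n−3) = 1/√246 = 0.063758
z = (z_r − z_0)/SE = (0.916001 − 0.536060) / 0.063758 = 0.379941 / 0.063758 = 5.959

5.959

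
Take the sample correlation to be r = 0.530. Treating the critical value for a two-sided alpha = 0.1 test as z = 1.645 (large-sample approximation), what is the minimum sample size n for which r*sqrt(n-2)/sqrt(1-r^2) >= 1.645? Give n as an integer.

Need r·√(n−2)/√(1−r²) ≥ 1.645
√(n−2) ≥ 1.645·√(1−0.280900) / 0.530 = 1.645·0.847998 / 0.530 = 2.6320
n−2 ≥ 6.9274  ⇒  n ≥ 8.9274
Smallest integer n = 9

9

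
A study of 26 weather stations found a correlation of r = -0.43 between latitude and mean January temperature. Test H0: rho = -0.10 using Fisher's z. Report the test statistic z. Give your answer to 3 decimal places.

z_r = atanh(-0.43) = -0.459897,  z_0 = atanh(-0.10) = -0.100335
SE = 1/√(n−3) = 1/√23 = 0.208514
z = (z_r − z_0)/SE = (-0.459897 − (-0.100335)) / 0.208514 = -0.359562 / 0.208514 = -1.724

-1.724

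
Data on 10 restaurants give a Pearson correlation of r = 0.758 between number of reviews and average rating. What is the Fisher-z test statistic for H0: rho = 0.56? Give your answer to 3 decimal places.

0.949

Fisher z: atanh(0.758) = 0.991497, atanh(0.56) = 0.632833
z = (z_r − z_0)·√(n−3) = (0.991497 − 0.632833)·√7 = 0.358664 · 2.645751 = 0.949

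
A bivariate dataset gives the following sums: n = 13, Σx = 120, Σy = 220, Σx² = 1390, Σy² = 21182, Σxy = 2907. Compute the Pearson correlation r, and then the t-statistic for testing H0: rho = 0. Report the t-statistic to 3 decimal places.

1.425

S_xy = nΣxy − ΣxΣy = 13·2907 − 120·220 = 37791 − 26400 = 11391
S_xx = nΣx² − (Σx)² = 13·1390 − 120² = 18070 − 14400 = 3670
S_yy = nΣy² − (Σy)² = 13·21182 − 220² = 275366 − 48400 = 226966
r = S_xy / √(S_xx·S_yy) = 11391 / √(3670·226966) = 11391 / √832965220 = 11391 / 28861.1368 = 0.3947
t = r·√(n−2)/√(1−r²) = 0.3947·√11 / √(1−0.155788) = 1.309072 / 0.918810 = 1.425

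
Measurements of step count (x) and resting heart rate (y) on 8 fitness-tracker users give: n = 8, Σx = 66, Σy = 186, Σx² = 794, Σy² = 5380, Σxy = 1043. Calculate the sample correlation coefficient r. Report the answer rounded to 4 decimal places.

S_xy = nΣxy − ΣxΣy = 8·1043 − 66·186 = 8344 − 12276 = -3932
S_xx = nΣx² − (Σx)² = 8·794 − 66² = 6352 − 4356 = 1996
S_yy = nΣy² − (Σy)² = 8·5380 − 186² = 43040 − 34596 = 8444
r = S_xy / √(S_xx·S_yy) = -3932 / √(1996·8444) = -3932 / √16854224 = -3932 / 4105.3896 = -0.9578

-0.9578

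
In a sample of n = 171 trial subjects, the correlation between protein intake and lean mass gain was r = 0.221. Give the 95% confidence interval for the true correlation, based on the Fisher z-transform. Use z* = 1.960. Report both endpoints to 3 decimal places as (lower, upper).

(0.073, 0.359)

Fisher z: z_r = atanh(r) = ½·ln((1+0.221)/(1−0.221)) = 0.224707
SE(z) = 1/√(n−3) = 1/√168 = 0.077152
95% ⇒ z* = 1.960; margin = 1.960·0.077152 = 0.151218
CI on z-scale: (0.073489, 0.375925)
Back-transform: tanh(0.073489) = 0.073357, tanh(0.375925) = 0.359163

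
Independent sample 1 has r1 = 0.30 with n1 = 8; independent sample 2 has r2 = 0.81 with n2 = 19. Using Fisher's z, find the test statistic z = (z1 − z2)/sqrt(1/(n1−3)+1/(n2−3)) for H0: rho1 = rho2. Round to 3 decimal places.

-1.596

Fisher z-transforms: z1 = atanh(0.30) = 0.309520, z2 = atanh(0.81) = 1.127029; difference d = -0.817509
Var(d) = 1/5 + 1/16 = 0.2000000 + 0.0625000 = 0.2625000
z = d/√Var(d) = -0.817509 / √0.2625000 = -0.817509 / 0.512348 = -1.596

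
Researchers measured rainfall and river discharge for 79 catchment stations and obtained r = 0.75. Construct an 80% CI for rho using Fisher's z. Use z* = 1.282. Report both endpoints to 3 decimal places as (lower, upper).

Fisher z: z_r = atanh(r) = ½·ln((1+0.75)/(1−0.75)) = 0.972955
SE(z) = 1/√(n−3) = 1/√76 = 0.114708
80% ⇒ z* = 1.282; margin = 1.282·0.114708 = 0.147056
CI on z-scale: (0.825899, 1.120011)
Back-transform: tanh(0.825899) = 0.678268, tanh(1.120011) = 0.807573

(0.678, 0.808)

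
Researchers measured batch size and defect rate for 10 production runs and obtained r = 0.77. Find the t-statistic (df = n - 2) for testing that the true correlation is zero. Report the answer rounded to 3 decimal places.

3.413

t = r·√(n−2) / √(1−r²) with r = 0.77, n = 10
  = 0.77·√8 / √(1 − 0.5929)
  = 0.77·2.828427 / 0.638044
  = 2.177889 / 0.638044 = 3.413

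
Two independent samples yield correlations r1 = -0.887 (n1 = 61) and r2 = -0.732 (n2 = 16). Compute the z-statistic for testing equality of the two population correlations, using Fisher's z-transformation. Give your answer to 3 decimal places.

z1 = atanh(-0.887) = -1.407678,  z2 = atanh(-0.732) = -0.933023
SE = √(1/(n1−3) + 1/(n2−3)) = √(1/58 + 1/13) = √(0.0172414 + 0.0769231) = √0.0941645 = 0.306862
z = (z1 − z2)/SE = (-1.407678 − (-0.933023)) / 0.306862 = -0.474655 / 0.306862 = -1.547

-1.547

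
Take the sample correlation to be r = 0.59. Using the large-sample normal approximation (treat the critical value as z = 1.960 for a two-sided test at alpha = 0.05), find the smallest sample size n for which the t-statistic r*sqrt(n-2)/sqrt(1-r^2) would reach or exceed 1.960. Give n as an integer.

10

r√(n−2)/√(1−r²) ≥ 1.960  ⇔  n−2 ≥ (1.960)²·(1−r²)/r²
(1−r²)/r² = (1−0.3481)/0.3481 = 1.8727
n ≥ 2 + 3.8416·1.8727 = 2 + 7.1942 = 9.1942
⌈9.1942⌉ = 10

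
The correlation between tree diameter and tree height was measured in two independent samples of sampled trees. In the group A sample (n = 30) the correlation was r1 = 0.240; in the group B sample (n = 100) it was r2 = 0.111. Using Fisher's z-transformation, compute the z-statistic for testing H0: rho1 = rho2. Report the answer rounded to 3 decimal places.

0.613

z1 = atanh(0.240) = 0.244774,  z2 = atanh(0.111) = 0.111459
SE = √(1/(n1−3) + 1/(n2−3)) = √(1/27 + 1/97) = √(0.0370370 + 0.0103093) = √0.0473463 = 0.217592
z = (z1 − z2)/SE = (0.244774 − 0.111459) / 0.217592 = 0.133315 / 0.217592 = 0.613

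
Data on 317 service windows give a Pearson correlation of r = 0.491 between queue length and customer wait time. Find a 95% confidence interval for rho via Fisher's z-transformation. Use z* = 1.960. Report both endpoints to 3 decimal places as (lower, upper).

z_r = atanh(0.491) = 0.537377;  SE = 1/√(n−3) = 1/√314 = 0.056433
z-limits: 0.537377 ± 1.960·0.056433 = 0.537377 ± 0.110609 = [0.426768, 0.647986]
ρ-limits: (tanh 0.426768, tanh 0.647986) = (0.403, 0.570)

(0.403, 0.570)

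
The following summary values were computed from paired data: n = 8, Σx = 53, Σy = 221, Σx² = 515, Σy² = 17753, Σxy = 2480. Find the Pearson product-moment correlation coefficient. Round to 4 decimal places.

S_xy = nΣxy − ΣxΣy = 8·2480 − 53·221 = 19840 − 11713 = 8127
S_xx = nΣx² − (Σx)² = 8·515 − 53² = 4120 − 2809 = 1311
S_yy = nΣy² − (Σy)² = 8·17753 − 221² = 142024 − 48841 = 93183
r = S_xy / √(S_xx·S_yy) = 8127 / √(1311·93183) = 8127 / √122162913 = 8127 / 11052.7333 = 0.7353

0.7353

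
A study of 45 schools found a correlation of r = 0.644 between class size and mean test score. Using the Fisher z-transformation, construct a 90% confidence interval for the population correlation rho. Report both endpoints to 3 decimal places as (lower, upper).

(0.471, 0.769)

z_r = atanh(0.644) = 0.764978;  SE = 1/√(n−3) = 1/√42 = 0.154303
z-limits: 0.764978 ± 1.645·0.154303 = 0.764978 ± 0.253828 = [0.511150, 1.018806]
ρ-limits: (tanh 0.511150, tanh 1.018806) = (0.471, 0.769)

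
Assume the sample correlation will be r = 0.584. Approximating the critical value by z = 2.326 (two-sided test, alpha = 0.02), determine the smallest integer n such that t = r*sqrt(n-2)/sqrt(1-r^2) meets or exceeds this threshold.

13

Need r·√(n−2)/√(1−r²) ≥ 2.326
√(n−2) ≥ 2.326·√(1−0.341056) / 0.584 = 2.326·0.811754 / 0.584 = 3.2331
n−2 ≥ 10.4529  ⇒  n ≥ 12.4529
Smallest integer n = 13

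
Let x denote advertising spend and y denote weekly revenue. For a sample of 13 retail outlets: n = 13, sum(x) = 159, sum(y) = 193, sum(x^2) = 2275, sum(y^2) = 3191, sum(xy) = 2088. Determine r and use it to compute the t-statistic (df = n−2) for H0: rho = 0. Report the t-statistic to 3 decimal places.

S_xy = nΣxy − ΣxΣy = 13·2088 − 159·193 = 27144 − 30687 = -3543
S_xx = nΣx² − (Σx)² = 13·2275 − 159² = 29575 − 25281 = 4294
S_yy = nΣy² − (Σy)² = 13·3191 − 193² = 41483 − 37249 = 4234
r = S_xy / √(S_xx·S_yy) = -3543 / √(4294·4234) = -3543 / √18180796 = -3543 / 4263.8945 = -0.8309
t = r·√(n−2)/√(1−r²) = -0.8309·√11 / √(1−0.690395) = -2.755784 / 0.556422 = -4.953

-4.953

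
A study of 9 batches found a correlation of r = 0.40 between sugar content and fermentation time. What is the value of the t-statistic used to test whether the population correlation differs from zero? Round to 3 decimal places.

1.155

t = r·√(n−2) / √(1−r²) with r = 0.40, n = 9
  = 0.40·√7 / √(1 − 0.1600)
  = 0.40·2.645751 / 0.916515
  = 1.058300 / 0.916515 = 1.155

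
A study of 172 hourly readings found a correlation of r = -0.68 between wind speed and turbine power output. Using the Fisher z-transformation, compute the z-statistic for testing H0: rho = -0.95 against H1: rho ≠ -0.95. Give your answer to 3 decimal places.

Fisher z: atanh(-0.68) = -0.829114, atanh(-0.95) = -1.831781
z = (z_r − z_0)·√(n−3) = (-0.829114 − (-1.831781))·√169 = 1.002667 · 13.000000 = 13.035

13.035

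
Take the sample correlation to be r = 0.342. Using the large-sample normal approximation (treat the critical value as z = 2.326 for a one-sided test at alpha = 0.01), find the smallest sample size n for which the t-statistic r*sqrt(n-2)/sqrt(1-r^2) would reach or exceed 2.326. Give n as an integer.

r√(n−2)/√(1−r²) ≥ 2.326  ⇔  n−2 ≥ (2.326)²·(1−r²)/r²
(1−r²)/r² = (1−0.116964)/0.116964 = 7.5496
n ≥ 2 + 5.410276·7.5496 = 2 + 40.8454 = 42.8454
⌈42.8454⌉ = 43

43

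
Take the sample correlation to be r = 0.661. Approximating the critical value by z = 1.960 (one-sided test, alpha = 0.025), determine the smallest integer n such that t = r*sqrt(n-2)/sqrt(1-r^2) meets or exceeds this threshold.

Need r·√(n−2)/√(1−r²) ≥ 1.960
√(n−2) ≥ 1.960·√(1−0.436921) / 0.661 = 1.960·0.750386 / 0.661 = 2.2250
n−2 ≥ 4.9506  ⇒  n ≥ 6.9506
Smallest integer n = 7

7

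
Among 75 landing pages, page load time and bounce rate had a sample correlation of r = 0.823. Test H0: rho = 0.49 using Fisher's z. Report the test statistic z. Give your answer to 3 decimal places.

z_r = atanh(0.823) = 1.166045,  z_0 = atanh(0.49) = 0.536060
SE = 1/√(n−3) = 1/√72 = 0.117851
z = (z_r − z_0)/SE = (1.166045 − 0.536060) / 0.117851 = 0.629985 / 0.117851 = 5.346

5.346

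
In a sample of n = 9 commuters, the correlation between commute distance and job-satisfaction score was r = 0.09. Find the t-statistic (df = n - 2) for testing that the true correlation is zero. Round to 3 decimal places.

0.239

1 − r² = 1 − 0.0081 = 0.9919;  √(1−r²) = 0.995942
√(n−2) = √7 = 2.645751
t = r·√(n−2)/√(1−r²) = 0.09 · 2.645751 / 0.995942 = 0.239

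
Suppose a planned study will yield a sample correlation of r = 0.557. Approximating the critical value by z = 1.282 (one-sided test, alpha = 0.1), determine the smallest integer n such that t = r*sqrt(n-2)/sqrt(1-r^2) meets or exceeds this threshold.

r√(n−2)/√(1−r²) ≥ 1.282  ⇔  n−2 ≥ (1.282)²·(1−r²)/r²
(1−r²)/r² = (1−0.310249)/0.310249 = 2.2232
n ≥ 2 + 1.643524·2.2232 = 2 + 3.6539 = 5.6539
⌈5.6539⌉ = 6

6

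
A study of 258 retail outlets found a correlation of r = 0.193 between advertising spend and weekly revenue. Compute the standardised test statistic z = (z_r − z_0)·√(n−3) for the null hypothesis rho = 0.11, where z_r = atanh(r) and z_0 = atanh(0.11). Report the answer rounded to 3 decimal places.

z_r = atanh(0.193) = 0.195451,  z_0 = atanh(0.11) = 0.110447
SE = 1/√(n−3) = 1/√255 = 0.062622
z = (z_r − z_0)/SE = (0.195451 − 0.110447) / 0.062622 = 0.085004 / 0.062622 = 1.357

1.357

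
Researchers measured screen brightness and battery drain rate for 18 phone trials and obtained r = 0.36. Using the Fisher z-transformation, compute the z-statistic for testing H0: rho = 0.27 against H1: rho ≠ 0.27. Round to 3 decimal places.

z_r = atanh(0.36) = 0.376886,  z_0 = atanh(0.27) = 0.276864
SE = 1/√(n−3) = 1/√15 = 0.258199
z = (z_r − z_0)/SE = (0.376886 − 0.276864) / 0.258199 = 0.100022 / 0.258199 = 0.387

0.387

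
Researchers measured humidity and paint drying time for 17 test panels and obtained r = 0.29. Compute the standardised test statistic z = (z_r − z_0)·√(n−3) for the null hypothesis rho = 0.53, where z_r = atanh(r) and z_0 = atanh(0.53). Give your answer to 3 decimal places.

Fisher z: atanh(0.29) = 0.298566, atanh(0.53) = 0.590145
z = (z_r − z_0)·√(n−3) = (0.298566 − 0.590145)·√14 = -0.291579 · 3.741657 = -1.091

-1.091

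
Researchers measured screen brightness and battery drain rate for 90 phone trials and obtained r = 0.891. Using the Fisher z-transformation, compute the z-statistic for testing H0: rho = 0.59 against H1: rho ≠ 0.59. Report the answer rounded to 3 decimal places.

6.987

Fisher z: atanh(0.891) = 1.426757, atanh(0.59) = 0.677666
z = (z_r − z_0)·√(n−3) = (1.426757 − 0.677666)·√87 = 0.749091 · 9.327379 = 6.987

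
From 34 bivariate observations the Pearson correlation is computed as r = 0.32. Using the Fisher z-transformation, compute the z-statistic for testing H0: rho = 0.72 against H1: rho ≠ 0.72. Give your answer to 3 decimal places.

z_r = atanh(0.32) = 0.331647,  z_0 = atanh(0.72) = 0.907645
SE = 1/√(n−3) = 1/√31 = 0.179605
z = (z_r − z_0)/SE = (0.331647 − 0.907645) / 0.179605 = -0.575998 / 0.179605 = -3.207

-3.207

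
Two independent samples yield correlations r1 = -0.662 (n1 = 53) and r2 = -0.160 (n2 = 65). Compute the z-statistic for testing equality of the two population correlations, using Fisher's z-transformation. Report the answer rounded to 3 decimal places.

Fisher z-transforms: z1 = atanh(-0.662) = -0.796366, z2 = atanh(-0.160) = -0.161387; difference d = -0.634979
Var(d) = 1/50 + 1/62 = 0.0200000 + 0.0161290 = 0.0361290
z = d/√Var(d) = -0.634979 / √0.0361290 = -0.634979 / 0.190076 = -3.341

-3.341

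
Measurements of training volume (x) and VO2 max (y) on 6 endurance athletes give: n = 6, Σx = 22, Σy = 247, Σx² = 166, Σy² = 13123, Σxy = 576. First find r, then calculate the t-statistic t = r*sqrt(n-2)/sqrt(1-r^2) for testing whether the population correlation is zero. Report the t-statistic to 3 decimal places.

Numerator: nΣxy − (Σx)(Σy) = 6·576 − (22)(247) = -1978
Denominator: √[(nΣx²−(Σx)²)(nΣy²−(Σy)²)]
  nΣx²−(Σx)² = 6·166 − 484 = 512;  nΣy²−(Σy)² = 6·13123 − 61009 = 17729
  √(512·17729) = √9077248 = 3012.8472
r = -1978 / 3012.8472 = -0.6565
t = r·√(n−2)/√(1−r²) = -0.6565·√4 / √(1−0.430992) = -1.313000 / 0.754326 = -1.741

-1.741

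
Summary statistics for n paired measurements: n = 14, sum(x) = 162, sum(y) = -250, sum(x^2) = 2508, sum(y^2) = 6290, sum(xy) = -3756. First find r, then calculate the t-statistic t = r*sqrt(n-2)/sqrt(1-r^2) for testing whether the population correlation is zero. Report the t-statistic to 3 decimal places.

-4.661

Numerator: nΣxy − (Σx)(Σy) = 14·(-3756) − (162)(-250) = -12084
Denominator: √[(nΣx²−(Σx)²)(nΣy²−(Σy)²)]
  nΣx²−(Σx)² = 14·2508 − 26244 = 8868;  nΣy²−(Σy)² = 14·6290 − 62500 = 25560
  √(8868·25560) = √226666080 = 15055.4336
r = -12084 / 15055.4336 = -0.8026
t = r·√(n−2)/√(1−r²) = -0.8026·√12 / √(1−0.644167) = -2.780288 / 0.596517 = -4.661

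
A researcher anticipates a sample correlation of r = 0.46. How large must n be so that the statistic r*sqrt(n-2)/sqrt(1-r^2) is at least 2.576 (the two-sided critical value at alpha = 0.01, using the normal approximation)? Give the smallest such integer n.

27

r√(n−2)/√(1−r²) ≥ 2.576  ⇔  n−2 ≥ (2.576)²·(1−r²)/r²
(1−r²)/r² = (1−0.2116)/0.2116 = 3.7259
n ≥ 2 + 6.635776·3.7259 = 2 + 24.7242 = 26.7242
⌈26.7242⌉ = 27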